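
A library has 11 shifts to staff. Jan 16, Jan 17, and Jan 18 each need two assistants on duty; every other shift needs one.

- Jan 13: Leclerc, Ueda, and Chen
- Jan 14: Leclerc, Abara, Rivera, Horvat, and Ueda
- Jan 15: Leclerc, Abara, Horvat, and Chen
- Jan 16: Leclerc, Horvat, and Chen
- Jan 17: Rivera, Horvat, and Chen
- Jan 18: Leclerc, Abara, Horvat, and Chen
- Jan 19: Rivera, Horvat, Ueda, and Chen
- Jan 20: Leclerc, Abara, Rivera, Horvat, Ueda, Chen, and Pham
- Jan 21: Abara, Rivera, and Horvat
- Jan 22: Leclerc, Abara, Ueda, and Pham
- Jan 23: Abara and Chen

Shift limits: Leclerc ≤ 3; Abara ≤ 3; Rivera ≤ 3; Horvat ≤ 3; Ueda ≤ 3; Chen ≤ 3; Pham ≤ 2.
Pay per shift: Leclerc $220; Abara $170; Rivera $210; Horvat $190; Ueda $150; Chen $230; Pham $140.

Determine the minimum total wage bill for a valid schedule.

$2450

Picking the cheapest available assistant for each shift independently would cost $2410, but that ignores the shift limits.
An optimal schedule: Jan 13→Ueda, Jan 14→Ueda, Jan 15→Abara, Jan 16→Horvat+Leclerc, Jan 17→Horvat+Rivera, Jan 18→Abara+Horvat, Jan 19→Ueda, Jan 20→Pham, Jan 21→Rivera, Jan 22→Pham, Jan 23→Abara.
Total: 150 + 150 + 170 + 190 + 220 + 190 + 210 + 170 + 190 + 150 + 140 + 210 + 140 + 170 = $2450.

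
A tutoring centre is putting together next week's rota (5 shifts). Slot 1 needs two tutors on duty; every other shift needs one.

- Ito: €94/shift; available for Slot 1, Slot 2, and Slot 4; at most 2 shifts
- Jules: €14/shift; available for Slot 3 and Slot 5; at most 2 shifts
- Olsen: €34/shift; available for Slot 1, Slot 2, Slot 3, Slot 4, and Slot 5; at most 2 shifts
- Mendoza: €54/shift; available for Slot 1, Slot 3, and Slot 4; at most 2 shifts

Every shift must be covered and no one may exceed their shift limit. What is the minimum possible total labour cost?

Picking the cheapest available tutor for each shift independently would cost €184, but that ignores the shift limits.
An optimal schedule: Slot 1→Olsen+Mendoza, Slot 2→Olsen, Slot 3→Jules, Slot 4→Mendoza, Slot 5→Jules.
Total: 34 + 54 + 34 + 14 + 54 + 14 = €204.

€204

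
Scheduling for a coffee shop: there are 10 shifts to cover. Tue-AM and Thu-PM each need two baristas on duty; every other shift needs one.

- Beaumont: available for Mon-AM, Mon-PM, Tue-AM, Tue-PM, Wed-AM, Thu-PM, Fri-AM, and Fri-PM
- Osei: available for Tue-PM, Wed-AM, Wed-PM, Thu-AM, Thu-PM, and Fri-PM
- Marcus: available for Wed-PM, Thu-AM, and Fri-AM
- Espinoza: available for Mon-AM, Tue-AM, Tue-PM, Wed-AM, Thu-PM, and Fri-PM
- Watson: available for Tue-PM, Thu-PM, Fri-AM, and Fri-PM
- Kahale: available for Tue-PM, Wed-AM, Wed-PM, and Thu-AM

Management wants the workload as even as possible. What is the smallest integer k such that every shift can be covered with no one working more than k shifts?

2

With 6 baristas and 12 worker-slots to fill, someone must work at least ⌈12/6⌉ = 2 shifts, so k ≥ 2.
k = 2 works: Mon-AM→Espinoza, Mon-PM→Beaumont, Tue-AM→Beaumont+Espinoza, Tue-PM→Kahale, Wed-AM→Kahale, Wed-PM→Osei, Thu-AM→Marcus, Thu-PM→Osei+Watson, Fri-AM→Marcus, Fri-PM→Watson.
Loads: Beaumont 2, Osei 2, Marcus 2, Espinoza 2, Watson 2, Kahale 2 — all ≤ 2.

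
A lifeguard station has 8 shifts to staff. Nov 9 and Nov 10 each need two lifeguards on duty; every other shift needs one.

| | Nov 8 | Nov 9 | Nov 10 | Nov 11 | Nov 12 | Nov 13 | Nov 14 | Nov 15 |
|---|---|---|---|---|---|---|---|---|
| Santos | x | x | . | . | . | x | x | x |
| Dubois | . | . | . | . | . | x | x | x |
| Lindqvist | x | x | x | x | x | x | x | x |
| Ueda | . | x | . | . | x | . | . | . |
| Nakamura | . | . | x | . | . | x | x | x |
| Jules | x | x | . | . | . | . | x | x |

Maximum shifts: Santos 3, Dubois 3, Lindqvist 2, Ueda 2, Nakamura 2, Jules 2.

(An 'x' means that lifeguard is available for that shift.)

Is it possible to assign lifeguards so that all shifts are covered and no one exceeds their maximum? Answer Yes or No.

Yes

Nov 10 can only be covered by Lindqvist and Nakamura, so that assignment is forced.
Nov 11 can only be covered by Lindqvist, so that assignment is forced.
One valid schedule: Nov 8→Santos, Nov 9→Ueda+Jules, Nov 10→Lindqvist+Nakamura, Nov 11→Lindqvist, Nov 12→Ueda, Nov 13→Santos, Nov 14→Santos, Nov 15→Dubois.
Loads: Santos 3/3, Dubois 1/3, Lindqvist 2/2, Ueda 2/2, Nakamura 1/2, Jules 1/2 — all within limits.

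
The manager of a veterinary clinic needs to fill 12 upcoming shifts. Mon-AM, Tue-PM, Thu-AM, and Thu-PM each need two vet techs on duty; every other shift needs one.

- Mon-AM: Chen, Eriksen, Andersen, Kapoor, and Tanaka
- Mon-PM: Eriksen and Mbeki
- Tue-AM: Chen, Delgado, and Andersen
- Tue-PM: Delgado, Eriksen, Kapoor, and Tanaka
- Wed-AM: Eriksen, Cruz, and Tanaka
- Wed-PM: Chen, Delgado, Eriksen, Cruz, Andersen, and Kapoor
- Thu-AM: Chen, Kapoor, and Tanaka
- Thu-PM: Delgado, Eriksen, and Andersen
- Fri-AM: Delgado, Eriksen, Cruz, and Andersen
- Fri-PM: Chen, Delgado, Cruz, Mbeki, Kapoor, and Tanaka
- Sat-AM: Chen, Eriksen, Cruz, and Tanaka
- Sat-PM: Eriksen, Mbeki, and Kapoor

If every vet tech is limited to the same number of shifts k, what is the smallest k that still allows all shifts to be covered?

2

With 8 vet techs and 16 worker-slots to fill, someone must work at least ⌈16/8⌉ = 2 shifts, so k ≥ 2.
k = 2 works: Mon-AM→Andersen+Tanaka, Mon-PM→Eriksen, Tue-AM→Chen, Tue-PM→Kapoor+Tanaka, Wed-AM→Eriksen, Wed-PM→Cruz, Thu-AM→Chen+Kapoor, Thu-PM→Delgado+Andersen, Fri-AM→Delgado, Fri-PM→Mbeki, Sat-AM→Cruz, Sat-PM→Mbeki.
Loads: Chen 2, Delgado 2, Eriksen 2, Cruz 2, Mbeki 2, Andersen 2, Kapoor 2, Tanaka 2 — all ≤ 2.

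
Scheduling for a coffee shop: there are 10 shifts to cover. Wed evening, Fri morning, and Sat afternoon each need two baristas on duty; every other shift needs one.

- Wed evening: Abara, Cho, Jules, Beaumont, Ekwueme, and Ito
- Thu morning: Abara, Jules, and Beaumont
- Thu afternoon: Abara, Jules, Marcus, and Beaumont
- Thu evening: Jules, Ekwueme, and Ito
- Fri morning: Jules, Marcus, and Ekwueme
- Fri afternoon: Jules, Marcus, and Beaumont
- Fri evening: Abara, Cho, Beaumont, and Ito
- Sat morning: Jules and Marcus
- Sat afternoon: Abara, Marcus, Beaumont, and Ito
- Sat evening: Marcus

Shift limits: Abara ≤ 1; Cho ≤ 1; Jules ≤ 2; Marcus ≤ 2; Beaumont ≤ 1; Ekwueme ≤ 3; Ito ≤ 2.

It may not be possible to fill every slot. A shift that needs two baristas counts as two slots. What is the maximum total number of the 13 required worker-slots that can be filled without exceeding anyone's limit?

12

Total capacity across all baristas is 1+1+2+2+1+3+2 = 12, and 13 slots are needed, so at most 12 can be filled.
An assignment achieving 12: Wed evening→Ekwueme+Ito, Thu morning→Abara, Thu afternoon→Beaumont, Thu evening→Ekwueme, Fri morning→Jules+Ekwueme, Fri afternoon→Marcus, Fri evening→Cho, Sat morning→Jules, Sat afternoon→Ito, Sat evening→Marcus.
Loads: Abara 1/1, Cho 1/1, Jules 2/2, Marcus 2/2, Beaumont 1/1, Ekwueme 3/3, Ito 2/2.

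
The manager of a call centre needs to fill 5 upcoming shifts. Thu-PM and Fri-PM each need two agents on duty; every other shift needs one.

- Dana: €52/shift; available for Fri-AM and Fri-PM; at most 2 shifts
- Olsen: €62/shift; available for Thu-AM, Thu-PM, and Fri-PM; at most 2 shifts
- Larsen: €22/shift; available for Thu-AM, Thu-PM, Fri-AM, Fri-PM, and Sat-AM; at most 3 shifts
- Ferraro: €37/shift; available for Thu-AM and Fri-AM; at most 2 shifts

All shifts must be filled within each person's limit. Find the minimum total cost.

Thu-PM can only be covered by Olsen and Larsen, so that assignment is forced.
Sat-AM can only be covered by Larsen, so that assignment is forced.
Picking the cheapest available agent for each shift independently would cost €224, but that ignores the shift limits.
An optimal schedule: Thu-AM→Ferraro, Thu-PM→Larsen+Olsen, Fri-AM→Ferraro, Fri-PM→Larsen+Dana, Sat-AM→Larsen.
Total: 37 + 22 + 62 + 37 + 22 + 52 + 22 = €254.

€254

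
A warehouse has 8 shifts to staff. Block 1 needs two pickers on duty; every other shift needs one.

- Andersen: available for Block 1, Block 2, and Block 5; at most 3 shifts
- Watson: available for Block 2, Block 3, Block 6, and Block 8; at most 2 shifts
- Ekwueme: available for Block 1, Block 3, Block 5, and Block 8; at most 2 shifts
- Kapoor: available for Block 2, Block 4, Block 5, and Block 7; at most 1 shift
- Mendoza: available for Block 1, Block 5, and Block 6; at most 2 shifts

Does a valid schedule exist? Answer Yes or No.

No

Total capacity is 10 and 9 slots are needed, so capacity alone doesn't rule it out.
Shifts {Block 4, Block 7} need 2 worker-slots in total, but the pickers available for any of those shifts (Kapoor) can supply at most 1 among them. So no valid schedule exists.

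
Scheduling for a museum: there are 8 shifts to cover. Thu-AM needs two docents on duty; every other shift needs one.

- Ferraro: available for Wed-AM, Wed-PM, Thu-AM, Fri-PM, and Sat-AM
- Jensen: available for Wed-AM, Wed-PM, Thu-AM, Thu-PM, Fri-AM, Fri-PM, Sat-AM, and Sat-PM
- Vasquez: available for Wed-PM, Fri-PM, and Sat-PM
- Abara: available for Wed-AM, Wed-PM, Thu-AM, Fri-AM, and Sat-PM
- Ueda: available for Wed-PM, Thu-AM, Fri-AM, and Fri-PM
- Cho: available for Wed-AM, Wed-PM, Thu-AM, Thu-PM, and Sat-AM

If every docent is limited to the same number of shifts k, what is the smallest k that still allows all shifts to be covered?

2

With 6 docents and 9 worker-slots to fill, someone must work at least ⌈9/6⌉ = 2 shifts, so k ≥ 2.
k = 2 works: Wed-AM→Ferraro, Wed-PM→Abara, Thu-AM→Abara+Ueda, Thu-PM→Jensen, Fri-AM→Jensen, Fri-PM→Vasquez, Sat-AM→Ferraro, Sat-PM→Vasquez.
Loads: Ferraro 2, Jensen 2, Vasquez 2, Abara 2, Ueda 1, Cho 0 — all ≤ 2.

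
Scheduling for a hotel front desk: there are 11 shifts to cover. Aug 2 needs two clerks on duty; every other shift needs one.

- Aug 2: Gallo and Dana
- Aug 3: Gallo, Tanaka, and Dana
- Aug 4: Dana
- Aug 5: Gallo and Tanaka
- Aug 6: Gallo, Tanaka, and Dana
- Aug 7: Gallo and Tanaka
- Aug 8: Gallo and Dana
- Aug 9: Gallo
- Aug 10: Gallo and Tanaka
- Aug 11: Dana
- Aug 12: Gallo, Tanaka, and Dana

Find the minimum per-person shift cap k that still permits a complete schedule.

With 3 clerks and 12 worker-slots to fill, someone must work at least ⌈12/3⌉ = 4 shifts, so k ≥ 4.
k = 4 works: Aug 2→Gallo+Dana, Aug 3→Tanaka, Aug 4→Dana, Aug 5→Gallo, Aug 6→Tanaka, Aug 7→Gallo, Aug 8→Dana, Aug 9→Gallo, Aug 10→Tanaka, Aug 11→Dana, Aug 12→Tanaka.
Loads: Gallo 4, Tanaka 4, Dana 4 — all ≤ 4.

4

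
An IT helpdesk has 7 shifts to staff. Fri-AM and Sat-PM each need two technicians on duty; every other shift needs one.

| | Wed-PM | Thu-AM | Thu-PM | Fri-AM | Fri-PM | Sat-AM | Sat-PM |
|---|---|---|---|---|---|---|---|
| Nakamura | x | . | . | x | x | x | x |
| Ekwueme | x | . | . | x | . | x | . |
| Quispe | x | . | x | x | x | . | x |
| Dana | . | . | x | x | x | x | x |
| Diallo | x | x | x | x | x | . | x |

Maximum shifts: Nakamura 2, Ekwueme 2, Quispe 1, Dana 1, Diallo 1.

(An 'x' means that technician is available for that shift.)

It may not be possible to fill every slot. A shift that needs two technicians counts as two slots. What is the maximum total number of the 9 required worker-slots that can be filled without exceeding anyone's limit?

7

Total capacity across all technicians is 2+2+1+1+1 = 7, and 9 slots are needed, so at most 7 can be filled.
An assignment achieving 7: Wed-PM→Ekwueme, Thu-AM→Diallo, Thu-PM→Quispe, Fri-AM→Ekwueme, Fri-PM→Nakamura, Sat-AM→Nakamura, Sat-PM→Dana.
Loads: Nakamura 2/2, Ekwueme 2/2, Quispe 1/1, Dana 1/1, Diallo 1/1.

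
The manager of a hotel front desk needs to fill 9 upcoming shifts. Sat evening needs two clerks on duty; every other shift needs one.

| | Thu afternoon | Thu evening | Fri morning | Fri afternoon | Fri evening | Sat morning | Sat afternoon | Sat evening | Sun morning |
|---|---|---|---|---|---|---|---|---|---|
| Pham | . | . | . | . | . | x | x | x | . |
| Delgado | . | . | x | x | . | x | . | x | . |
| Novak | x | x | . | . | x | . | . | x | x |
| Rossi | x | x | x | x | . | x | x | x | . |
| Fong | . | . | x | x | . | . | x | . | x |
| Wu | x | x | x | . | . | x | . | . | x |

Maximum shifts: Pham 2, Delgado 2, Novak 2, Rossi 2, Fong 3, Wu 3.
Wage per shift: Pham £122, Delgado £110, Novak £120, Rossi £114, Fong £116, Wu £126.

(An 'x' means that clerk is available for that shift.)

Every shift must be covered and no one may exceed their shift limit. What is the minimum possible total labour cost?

Fri evening can only be covered by Novak, so that assignment is forced.
Picking the cheapest available clerk for each shift independently would cost £1132, but that ignores the shift limits.
An optimal schedule: Thu afternoon→Rossi, Thu evening→Rossi, Fri morning→Fong, Fri afternoon→Delgado, Fri evening→Novak, Sat morning→Delgado, Sat afternoon→Fong, Sat evening→Novak+Pham, Sun morning→Fong.
Total: 114 + 114 + 116 + 110 + 120 + 110 + 116 + 120 + 122 + 116 = £1158.

£1158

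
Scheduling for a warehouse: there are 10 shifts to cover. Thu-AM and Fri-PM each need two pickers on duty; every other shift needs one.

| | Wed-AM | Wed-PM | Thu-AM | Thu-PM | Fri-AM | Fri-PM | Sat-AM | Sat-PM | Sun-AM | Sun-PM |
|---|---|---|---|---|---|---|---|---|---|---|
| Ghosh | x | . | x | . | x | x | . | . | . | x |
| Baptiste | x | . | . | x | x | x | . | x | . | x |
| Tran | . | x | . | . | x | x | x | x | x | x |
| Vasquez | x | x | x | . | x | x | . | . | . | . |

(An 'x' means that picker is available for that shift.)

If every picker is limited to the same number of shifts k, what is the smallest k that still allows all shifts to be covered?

3

With 4 pickers and 12 worker-slots to fill, someone must work at least ⌈12/4⌉ = 3 shifts, so k ≥ 3.
k = 3 works: Wed-AM→Ghosh, Wed-PM→Tran, Thu-AM→Ghosh+Vasquez, Thu-PM→Baptiste, Fri-AM→Vasquez, Fri-PM→Baptiste+Vasquez, Sat-AM→Tran, Sat-PM→Baptiste, Sun-AM→Tran, Sun-PM→Ghosh.
Loads: Ghosh 3, Baptiste 3, Tran 3, Vasquez 3 — all ≤ 3.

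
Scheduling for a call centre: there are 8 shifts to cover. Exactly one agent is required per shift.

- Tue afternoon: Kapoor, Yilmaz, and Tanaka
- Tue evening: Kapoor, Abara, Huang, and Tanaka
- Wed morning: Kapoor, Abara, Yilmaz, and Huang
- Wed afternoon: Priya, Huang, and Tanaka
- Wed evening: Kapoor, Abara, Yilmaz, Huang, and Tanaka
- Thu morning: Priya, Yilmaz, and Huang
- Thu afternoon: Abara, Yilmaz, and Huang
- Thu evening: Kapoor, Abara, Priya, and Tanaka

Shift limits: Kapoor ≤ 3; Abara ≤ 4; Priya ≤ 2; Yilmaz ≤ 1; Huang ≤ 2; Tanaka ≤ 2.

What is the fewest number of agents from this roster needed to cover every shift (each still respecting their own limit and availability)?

8 slots to fill and no one can take more than 4, so at least ⌈8/4⌉ = 2 agents are needed.
Any 2 agents together have capacity at most 4+3 = 7 < 8 slots, so 2 can never suffice.
Kapoor, Abara, and Priya alone can cover everything: Tue afternoon→Kapoor, Tue evening→Kapoor, Wed morning→Kapoor, Wed afternoon→Priya, Wed evening→Abara, Thu morning→Priya, Thu afternoon→Abara, Thu evening→Abara.

3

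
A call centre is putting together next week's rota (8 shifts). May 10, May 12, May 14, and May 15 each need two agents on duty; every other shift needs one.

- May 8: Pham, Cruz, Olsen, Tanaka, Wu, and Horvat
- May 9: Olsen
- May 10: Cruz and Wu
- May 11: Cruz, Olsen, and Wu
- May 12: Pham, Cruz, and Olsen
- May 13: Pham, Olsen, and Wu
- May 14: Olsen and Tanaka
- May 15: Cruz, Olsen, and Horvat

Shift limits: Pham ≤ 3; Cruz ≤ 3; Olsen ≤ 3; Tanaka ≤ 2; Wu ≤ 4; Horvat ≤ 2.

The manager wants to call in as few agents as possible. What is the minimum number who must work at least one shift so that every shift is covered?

5

12 slots to fill and no one can take more than 4, so at least ⌈12/4⌉ = 3 agents are needed.
No set of 4 agents can cover every shift (each such set leaves at least one shift with no one available or exceeds a cap).
Pham, Cruz, Olsen, Tanaka, and Wu alone can cover everything: May 8→Pham, May 9→Olsen, May 10→Cruz+Wu, May 11→Wu, May 12→Pham+Cruz, May 13→Pham, May 14→Olsen+Tanaka, May 15→Cruz+Olsen.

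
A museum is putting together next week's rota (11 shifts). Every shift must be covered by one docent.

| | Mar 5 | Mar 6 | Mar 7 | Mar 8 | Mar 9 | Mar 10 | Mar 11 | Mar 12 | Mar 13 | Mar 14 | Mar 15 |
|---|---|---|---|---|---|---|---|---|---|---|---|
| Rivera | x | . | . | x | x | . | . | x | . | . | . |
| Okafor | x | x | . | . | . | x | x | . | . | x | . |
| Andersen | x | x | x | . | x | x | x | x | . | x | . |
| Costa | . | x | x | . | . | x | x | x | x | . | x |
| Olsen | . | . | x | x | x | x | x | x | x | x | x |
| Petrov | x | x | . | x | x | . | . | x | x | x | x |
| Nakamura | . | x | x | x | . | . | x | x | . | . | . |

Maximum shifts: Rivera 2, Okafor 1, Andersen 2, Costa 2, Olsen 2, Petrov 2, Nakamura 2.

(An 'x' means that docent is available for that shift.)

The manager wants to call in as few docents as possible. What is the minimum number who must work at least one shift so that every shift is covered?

6

11 slots to fill and no one can take more than 2, so at least ⌈11/2⌉ = 6 docents are needed.
Rivera, Okafor, Andersen, Costa, Olsen, and Petrov alone can cover everything: Mar 5→Rivera, Mar 6→Okafor, Mar 7→Andersen, Mar 8→Rivera, Mar 9→Andersen, Mar 10→Olsen, Mar 11→Olsen, Mar 12→Petrov, Mar 13→Costa, Mar 14→Petrov, Mar 15→Costa.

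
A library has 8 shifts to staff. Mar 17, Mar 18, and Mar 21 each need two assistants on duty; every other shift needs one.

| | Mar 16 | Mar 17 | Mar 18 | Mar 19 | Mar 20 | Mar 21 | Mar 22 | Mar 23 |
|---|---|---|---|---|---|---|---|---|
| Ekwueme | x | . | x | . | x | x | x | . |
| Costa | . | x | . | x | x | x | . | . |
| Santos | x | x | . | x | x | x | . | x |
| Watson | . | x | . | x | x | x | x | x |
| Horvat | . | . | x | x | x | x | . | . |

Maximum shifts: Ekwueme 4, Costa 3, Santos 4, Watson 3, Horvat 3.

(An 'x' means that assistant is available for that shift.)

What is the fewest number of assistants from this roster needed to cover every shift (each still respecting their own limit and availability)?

4

11 slots to fill and no one can take more than 4, so at least ⌈11/4⌉ = 3 assistants are needed.
Shifts {Mar 17, Mar 18} need 4 slots, but among the assistants available for them (Ekwueme, Costa, Santos, Watson, and Horvat) any 3 together supply at most 3. So 3 assistants are not enough.
Ekwueme, Costa, Santos, and Horvat alone can cover everything: Mar 16→Ekwueme, Mar 17→Costa+Santos, Mar 18→Ekwueme+Horvat, Mar 19→Costa, Mar 20→Ekwueme, Mar 21→Costa+Santos, Mar 22→Ekwueme, Mar 23→Santos.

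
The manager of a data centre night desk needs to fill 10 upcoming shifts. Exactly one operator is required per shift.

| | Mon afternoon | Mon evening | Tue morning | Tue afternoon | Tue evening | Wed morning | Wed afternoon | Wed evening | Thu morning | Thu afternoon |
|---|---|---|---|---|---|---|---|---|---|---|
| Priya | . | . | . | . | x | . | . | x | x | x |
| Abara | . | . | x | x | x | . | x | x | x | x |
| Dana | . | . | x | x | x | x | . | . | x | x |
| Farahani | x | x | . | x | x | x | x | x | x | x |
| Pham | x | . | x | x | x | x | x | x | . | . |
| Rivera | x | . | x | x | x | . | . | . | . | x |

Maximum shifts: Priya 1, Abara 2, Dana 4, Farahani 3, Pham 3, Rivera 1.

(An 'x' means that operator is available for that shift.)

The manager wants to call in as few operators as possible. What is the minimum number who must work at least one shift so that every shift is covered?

3

10 slots to fill and no one can take more than 4, so at least ⌈10/4⌉ = 3 operators are needed.
Dana, Farahani, and Pham alone can cover everything: Mon afternoon→Farahani, Mon evening→Farahani, Tue morning→Dana, Tue afternoon→Dana, Tue evening→Pham, Wed morning→Pham, Wed afternoon→Farahani, Wed evening→Pham, Thu morning→Dana, Thu afternoon→Dana.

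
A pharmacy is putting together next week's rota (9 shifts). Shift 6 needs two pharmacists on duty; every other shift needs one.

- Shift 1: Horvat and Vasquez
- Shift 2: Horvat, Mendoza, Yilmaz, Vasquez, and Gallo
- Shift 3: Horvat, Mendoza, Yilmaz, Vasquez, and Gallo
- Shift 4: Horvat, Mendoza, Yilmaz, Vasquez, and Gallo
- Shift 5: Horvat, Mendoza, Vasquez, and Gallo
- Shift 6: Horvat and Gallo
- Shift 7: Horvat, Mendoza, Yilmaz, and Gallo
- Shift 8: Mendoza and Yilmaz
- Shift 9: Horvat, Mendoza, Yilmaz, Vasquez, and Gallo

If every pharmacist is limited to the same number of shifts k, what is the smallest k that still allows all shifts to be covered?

With 5 pharmacists and 10 worker-slots to fill, someone must work at least ⌈10/5⌉ = 2 shifts, so k ≥ 2.
k = 2 works: Shift 1→Horvat, Shift 2→Yilmaz, Shift 3→Vasquez, Shift 4→Vasquez, Shift 5→Mendoza, Shift 6→Horvat+Gallo, Shift 7→Yilmaz, Shift 8→Mendoza, Shift 9→Gallo.
Loads: Horvat 2, Mendoza 2, Yilmaz 2, Vasquez 2, Gallo 2 — all ≤ 2.

2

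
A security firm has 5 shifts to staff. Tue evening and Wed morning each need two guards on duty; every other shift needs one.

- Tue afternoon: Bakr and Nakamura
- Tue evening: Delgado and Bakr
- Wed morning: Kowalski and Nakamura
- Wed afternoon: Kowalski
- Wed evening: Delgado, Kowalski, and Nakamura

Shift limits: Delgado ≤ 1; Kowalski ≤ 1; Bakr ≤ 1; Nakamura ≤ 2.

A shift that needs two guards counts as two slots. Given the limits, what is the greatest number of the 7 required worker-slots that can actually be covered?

5

Total capacity across all guards is 1+1+1+2 = 5, and 7 slots are needed, so at most 5 can be filled.
An assignment achieving 5: Tue afternoon→Bakr, Tue evening→Delgado, Wed morning→Nakamura, Wed afternoon→Kowalski, Wed evening→Nakamura.
Loads: Delgado 1/1, Kowalski 1/1, Bakr 1/1, Nakamura 2/2.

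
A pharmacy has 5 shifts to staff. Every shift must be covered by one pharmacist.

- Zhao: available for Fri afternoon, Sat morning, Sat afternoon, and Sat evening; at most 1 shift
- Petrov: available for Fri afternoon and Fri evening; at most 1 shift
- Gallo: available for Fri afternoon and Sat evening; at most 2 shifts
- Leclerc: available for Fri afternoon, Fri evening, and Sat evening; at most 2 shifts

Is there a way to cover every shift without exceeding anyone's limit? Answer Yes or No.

No

Total capacity is 6 and 5 slots are needed, so capacity alone doesn't rule it out.
Shifts {Sat morning, Sat afternoon} need 2 worker-slots in total, but the pharmacists available for any of those shifts (Zhao) can supply at most 1 among them. So no valid schedule exists.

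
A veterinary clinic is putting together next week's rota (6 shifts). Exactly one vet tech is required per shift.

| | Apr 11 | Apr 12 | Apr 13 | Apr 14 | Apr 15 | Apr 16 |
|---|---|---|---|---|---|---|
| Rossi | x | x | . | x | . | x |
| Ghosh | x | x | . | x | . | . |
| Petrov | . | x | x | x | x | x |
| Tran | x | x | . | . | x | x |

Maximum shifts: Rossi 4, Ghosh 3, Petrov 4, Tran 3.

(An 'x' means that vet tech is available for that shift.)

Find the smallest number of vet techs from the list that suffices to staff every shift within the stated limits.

6 slots to fill and no one can take more than 4, so at least ⌈6/4⌉ = 2 vet techs are needed.
Rossi and Petrov alone can cover everything: Apr 11→Rossi, Apr 12→Rossi, Apr 13→Petrov, Apr 14→Rossi, Apr 15→Petrov, Apr 16→Rossi.

2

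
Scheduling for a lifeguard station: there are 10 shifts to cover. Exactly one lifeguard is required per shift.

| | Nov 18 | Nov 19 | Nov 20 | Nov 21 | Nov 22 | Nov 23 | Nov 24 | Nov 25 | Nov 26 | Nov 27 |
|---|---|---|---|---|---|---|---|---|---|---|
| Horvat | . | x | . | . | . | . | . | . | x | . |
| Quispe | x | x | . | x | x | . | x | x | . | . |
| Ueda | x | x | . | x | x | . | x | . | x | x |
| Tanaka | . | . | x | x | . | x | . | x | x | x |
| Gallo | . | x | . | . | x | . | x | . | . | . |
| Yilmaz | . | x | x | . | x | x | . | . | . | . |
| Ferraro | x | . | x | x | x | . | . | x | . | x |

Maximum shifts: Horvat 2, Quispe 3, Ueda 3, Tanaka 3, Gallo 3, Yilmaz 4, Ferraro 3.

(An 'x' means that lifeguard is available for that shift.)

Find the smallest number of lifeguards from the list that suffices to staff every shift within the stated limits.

3

10 slots to fill and no one can take more than 4, so at least ⌈10/4⌉ = 3 lifeguards are needed.
Quispe, Ueda, and Yilmaz alone can cover everything: Nov 18→Quispe, Nov 19→Yilmaz, Nov 20→Yilmaz, Nov 21→Quispe, Nov 22→Yilmaz, Nov 23→Yilmaz, Nov 24→Ueda, Nov 25→Quispe, Nov 26→Ueda, Nov 27→Ueda.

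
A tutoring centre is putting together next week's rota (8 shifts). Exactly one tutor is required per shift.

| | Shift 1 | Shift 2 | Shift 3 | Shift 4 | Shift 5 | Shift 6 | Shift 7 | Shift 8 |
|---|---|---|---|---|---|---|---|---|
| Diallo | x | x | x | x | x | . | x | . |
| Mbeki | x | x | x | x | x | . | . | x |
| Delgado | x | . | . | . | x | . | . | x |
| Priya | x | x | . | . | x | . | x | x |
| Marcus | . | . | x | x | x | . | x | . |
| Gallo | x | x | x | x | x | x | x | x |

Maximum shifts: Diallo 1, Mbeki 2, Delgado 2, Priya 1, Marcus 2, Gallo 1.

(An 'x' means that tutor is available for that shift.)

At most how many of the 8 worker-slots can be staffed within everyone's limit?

8

Total capacity across all tutors is 1+2+2+1+2+1 = 9, and 8 slots are needed, so at most 8 can be filled.
An assignment achieving 8: Shift 1→Delgado, Shift 2→Diallo, Shift 3→Mbeki, Shift 4→Mbeki, Shift 5→Marcus, Shift 6→Gallo, Shift 7→Priya, Shift 8→Delgado.
Loads: Diallo 1/1, Mbeki 2/2, Delgado 2/2, Priya 1/1, Marcus 1/2, Gallo 1/1.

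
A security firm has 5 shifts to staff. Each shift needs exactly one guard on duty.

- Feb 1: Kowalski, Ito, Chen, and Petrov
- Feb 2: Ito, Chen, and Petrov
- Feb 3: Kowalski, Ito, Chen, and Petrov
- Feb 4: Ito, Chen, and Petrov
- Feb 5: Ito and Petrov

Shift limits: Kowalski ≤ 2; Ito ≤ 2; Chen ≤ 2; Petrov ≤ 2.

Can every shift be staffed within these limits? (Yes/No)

Yes

One valid schedule: Feb 1→Kowalski, Feb 2→Ito, Feb 3→Kowalski, Feb 4→Chen, Feb 5→Ito.
Loads: Kowalski 2/2, Ito 2/2, Chen 1/2, Petrov 0/2 — all within limits.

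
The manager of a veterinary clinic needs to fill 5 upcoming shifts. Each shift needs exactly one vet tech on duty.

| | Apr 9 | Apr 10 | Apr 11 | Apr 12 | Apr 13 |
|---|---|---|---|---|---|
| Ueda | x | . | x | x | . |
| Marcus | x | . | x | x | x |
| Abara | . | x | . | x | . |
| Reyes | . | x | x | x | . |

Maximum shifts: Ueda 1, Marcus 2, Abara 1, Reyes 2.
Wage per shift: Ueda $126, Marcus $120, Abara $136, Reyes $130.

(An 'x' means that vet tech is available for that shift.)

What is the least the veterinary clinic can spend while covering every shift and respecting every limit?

$626

Apr 13 can only be covered by Marcus, so that assignment is forced.
Picking the cheapest available vet tech for each shift independently would cost $610, but that ignores the shift limits.
An optimal schedule: Apr 9→Marcus, Apr 10→Reyes, Apr 11→Ueda, Apr 12→Reyes, Apr 13→Marcus.
Total: 120 + 130 + 126 + 130 + 120 = $626.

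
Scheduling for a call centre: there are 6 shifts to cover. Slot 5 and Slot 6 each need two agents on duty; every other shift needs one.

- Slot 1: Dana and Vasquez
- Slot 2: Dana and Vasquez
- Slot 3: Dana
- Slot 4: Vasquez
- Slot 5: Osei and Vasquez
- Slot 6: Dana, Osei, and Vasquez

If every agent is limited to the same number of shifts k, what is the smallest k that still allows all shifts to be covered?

3

With 3 agents and 8 worker-slots to fill, someone must work at least ⌈8/3⌉ = 3 shifts, so k ≥ 3.
k = 3 works: Slot 1→Dana, Slot 2→Dana, Slot 3→Dana, Slot 4→Vasquez, Slot 5→Osei+Vasquez, Slot 6→Osei+Vasquez.
Loads: Dana 3, Osei 2, Vasquez 3 — all ≤ 3.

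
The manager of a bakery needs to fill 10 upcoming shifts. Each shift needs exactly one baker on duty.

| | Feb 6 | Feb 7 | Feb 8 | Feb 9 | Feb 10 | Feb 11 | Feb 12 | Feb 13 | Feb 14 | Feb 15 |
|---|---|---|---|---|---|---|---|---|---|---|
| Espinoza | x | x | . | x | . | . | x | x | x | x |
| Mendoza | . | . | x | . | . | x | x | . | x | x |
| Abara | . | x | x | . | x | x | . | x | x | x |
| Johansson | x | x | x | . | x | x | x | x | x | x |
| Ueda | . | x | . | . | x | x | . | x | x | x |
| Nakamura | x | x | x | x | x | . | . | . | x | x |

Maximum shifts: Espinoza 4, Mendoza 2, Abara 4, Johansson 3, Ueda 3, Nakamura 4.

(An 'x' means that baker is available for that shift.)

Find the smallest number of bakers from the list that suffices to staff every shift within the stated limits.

10 slots to fill and no one can take more than 4, so at least ⌈10/4⌉ = 3 bakers are needed.
Espinoza, Mendoza, and Abara alone can cover everything: Feb 6→Espinoza, Feb 7→Espinoza, Feb 8→Mendoza, Feb 9→Espinoza, Feb 10→Abara, Feb 11→Mendoza, Feb 12→Espinoza, Feb 13→Abara, Feb 14→Abara, Feb 15→Abara.

3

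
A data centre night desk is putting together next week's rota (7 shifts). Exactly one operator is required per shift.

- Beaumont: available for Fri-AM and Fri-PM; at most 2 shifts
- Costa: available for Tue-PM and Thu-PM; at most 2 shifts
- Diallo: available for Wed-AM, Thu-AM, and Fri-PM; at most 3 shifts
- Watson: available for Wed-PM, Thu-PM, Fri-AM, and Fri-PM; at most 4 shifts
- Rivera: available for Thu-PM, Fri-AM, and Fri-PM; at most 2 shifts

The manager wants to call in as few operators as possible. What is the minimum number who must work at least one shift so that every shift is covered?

3

7 slots to fill and no one can take more than 4, so at least ⌈7/4⌉ = 2 operators are needed.
Shifts {Tue-PM, Wed-AM, Wed-PM} need 3 slots, but among the operators available for them (Costa, Diallo, and Watson) any 2 together supply at most 2. So 2 operators are not enough.
Costa, Diallo, and Watson alone can cover everything: Tue-PM→Costa, Wed-AM→Diallo, Wed-PM→Watson, Thu-AM→Diallo, Thu-PM→Costa, Fri-AM→Watson, Fri-PM→Diallo.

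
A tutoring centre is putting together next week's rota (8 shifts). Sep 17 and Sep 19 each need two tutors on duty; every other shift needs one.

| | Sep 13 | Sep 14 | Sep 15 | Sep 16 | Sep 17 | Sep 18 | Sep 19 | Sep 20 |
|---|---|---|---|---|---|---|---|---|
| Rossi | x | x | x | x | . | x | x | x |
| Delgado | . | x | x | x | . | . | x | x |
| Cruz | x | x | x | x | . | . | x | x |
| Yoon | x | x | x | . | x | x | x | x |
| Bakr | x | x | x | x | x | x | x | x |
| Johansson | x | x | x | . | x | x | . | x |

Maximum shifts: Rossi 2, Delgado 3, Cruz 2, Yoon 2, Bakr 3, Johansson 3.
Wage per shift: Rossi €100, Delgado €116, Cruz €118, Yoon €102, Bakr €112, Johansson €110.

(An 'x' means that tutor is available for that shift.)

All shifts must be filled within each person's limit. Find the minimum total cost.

€1070

Picking the cheapest available tutor for each shift independently would cost €1014, but that ignores the shift limits.
An optimal schedule: Sep 13→Johansson, Sep 14→Johansson, Sep 15→Bakr, Sep 16→Rossi, Sep 17→Yoon+Johansson, Sep 18→Rossi, Sep 19→Yoon+Bakr, Sep 20→Bakr.
Total: 110 + 110 + 112 + 100 + 102 + 110 + 100 + 102 + 112 + 112 = €1070.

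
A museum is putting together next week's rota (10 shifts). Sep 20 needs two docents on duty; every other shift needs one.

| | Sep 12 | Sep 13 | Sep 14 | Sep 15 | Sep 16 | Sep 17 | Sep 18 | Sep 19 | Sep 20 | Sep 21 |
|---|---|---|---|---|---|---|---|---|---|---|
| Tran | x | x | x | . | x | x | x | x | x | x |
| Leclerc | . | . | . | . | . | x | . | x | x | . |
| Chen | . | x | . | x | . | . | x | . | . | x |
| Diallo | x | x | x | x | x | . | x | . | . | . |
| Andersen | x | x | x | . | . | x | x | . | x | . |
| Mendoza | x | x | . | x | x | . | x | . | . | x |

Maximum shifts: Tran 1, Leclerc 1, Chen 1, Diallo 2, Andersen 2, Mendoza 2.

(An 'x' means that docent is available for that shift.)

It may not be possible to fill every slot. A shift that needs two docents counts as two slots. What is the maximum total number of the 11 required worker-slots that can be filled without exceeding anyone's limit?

9

Total capacity across all docents is 1+1+1+2+2+2 = 9, and 11 slots are needed, so at most 9 can be filled.
An assignment achieving 9: Sep 12→Andersen, Sep 13→Mendoza, Sep 14→Diallo, Sep 15→Chen, Sep 16→Diallo, Sep 17→Leclerc, Sep 19→Tran, Sep 20→Andersen, Sep 21→Mendoza.
Loads: Tran 1/1, Leclerc 1/1, Chen 1/1, Diallo 2/2, Andersen 2/2, Mendoza 2/2.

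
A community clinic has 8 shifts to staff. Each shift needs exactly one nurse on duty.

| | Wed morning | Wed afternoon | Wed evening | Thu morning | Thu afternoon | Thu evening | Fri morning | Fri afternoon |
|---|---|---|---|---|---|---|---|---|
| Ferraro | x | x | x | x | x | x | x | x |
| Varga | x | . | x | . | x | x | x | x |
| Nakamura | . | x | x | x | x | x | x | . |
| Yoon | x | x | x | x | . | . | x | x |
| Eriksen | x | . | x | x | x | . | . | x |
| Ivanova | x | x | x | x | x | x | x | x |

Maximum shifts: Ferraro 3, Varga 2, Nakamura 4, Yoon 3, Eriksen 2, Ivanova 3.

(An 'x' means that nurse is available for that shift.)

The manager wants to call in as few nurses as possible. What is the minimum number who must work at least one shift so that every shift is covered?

3

8 slots to fill and no one can take more than 4, so at least ⌈8/4⌉ = 2 nurses are needed.
Any 2 nurses together have capacity at most 4+3 = 7 < 8 slots, so 2 can never suffice.
Ferraro, Varga, and Nakamura alone can cover everything: Wed morning→Ferraro, Wed afternoon→Ferraro, Wed evening→Varga, Thu morning→Ferraro, Thu afternoon→Nakamura, Thu evening→Nakamura, Fri morning→Nakamura, Fri afternoon→Varga.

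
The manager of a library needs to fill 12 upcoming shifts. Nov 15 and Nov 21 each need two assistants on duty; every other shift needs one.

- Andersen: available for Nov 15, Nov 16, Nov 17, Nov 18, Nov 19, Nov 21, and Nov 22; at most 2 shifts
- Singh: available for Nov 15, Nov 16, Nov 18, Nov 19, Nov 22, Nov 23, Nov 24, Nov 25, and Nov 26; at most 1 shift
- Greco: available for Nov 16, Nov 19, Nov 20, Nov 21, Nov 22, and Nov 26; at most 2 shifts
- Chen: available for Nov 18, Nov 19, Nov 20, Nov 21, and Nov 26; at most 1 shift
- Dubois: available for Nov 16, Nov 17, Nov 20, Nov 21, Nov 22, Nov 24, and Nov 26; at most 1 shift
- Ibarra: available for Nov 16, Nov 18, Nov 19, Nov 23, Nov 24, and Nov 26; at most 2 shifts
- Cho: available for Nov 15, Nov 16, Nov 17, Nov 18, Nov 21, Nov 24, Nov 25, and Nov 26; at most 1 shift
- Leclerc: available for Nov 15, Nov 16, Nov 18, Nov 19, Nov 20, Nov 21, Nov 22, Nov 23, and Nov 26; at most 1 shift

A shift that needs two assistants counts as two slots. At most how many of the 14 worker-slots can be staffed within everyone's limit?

Total capacity across all assistants is 2+1+2+1+1+2+1+1 = 11, and 14 slots are needed, so at most 11 can be filled.
An assignment achieving 11: Nov 15→Andersen+Cho, Nov 17→Andersen, Nov 18→Chen, Nov 19→Ibarra, Nov 20→Greco, Nov 21→Leclerc, Nov 22→Greco, Nov 23→Ibarra, Nov 24→Dubois, Nov 25→Singh.
Loads: Andersen 2/2, Singh 1/1, Greco 2/2, Chen 1/1, Dubois 1/1, Ibarra 2/2, Cho 1/1, Leclerc 1/1.

11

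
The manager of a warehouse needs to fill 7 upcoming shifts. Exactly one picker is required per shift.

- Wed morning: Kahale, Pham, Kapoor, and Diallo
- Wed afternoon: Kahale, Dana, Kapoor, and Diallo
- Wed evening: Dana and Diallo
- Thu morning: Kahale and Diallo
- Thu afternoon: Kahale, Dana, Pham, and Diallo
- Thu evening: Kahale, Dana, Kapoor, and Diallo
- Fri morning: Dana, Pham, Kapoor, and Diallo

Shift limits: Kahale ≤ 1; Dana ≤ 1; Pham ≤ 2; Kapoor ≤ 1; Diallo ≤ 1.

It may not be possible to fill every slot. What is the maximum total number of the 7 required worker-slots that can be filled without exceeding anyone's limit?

Total capacity across all pickers is 1+1+2+1+1 = 6, and 7 slots are needed, so at most 6 can be filled.
An assignment achieving 6: Wed morning→Pham, Wed afternoon→Kapoor, Wed evening→Dana, Thu morning→Kahale, Thu afternoon→Pham, Thu evening→Diallo.
Loads: Kahale 1/1, Dana 1/1, Pham 2/2, Kapoor 1/1, Diallo 1/1.

6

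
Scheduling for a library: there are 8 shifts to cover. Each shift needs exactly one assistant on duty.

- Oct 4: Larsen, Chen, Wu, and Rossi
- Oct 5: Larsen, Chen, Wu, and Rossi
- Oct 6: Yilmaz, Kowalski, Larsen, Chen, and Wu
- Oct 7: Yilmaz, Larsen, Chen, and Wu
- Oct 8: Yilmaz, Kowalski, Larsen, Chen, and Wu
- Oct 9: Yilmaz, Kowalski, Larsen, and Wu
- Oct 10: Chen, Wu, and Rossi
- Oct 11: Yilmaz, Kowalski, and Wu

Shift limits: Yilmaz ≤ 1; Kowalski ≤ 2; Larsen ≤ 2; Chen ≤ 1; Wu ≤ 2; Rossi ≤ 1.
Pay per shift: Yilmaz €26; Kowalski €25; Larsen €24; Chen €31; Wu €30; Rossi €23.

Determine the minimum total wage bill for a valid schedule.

Picking the cheapest available assistant for each shift independently would cost €190, but that ignores the shift limits.
An optimal schedule: Oct 4→Larsen, Oct 5→Larsen, Oct 6→Wu, Oct 7→Yilmaz, Oct 8→Wu, Oct 9→Kowalski, Oct 10→Rossi, Oct 11→Kowalski.
Total: 24 + 24 + 30 + 26 + 30 + 25 + 23 + 25 = €207.

€207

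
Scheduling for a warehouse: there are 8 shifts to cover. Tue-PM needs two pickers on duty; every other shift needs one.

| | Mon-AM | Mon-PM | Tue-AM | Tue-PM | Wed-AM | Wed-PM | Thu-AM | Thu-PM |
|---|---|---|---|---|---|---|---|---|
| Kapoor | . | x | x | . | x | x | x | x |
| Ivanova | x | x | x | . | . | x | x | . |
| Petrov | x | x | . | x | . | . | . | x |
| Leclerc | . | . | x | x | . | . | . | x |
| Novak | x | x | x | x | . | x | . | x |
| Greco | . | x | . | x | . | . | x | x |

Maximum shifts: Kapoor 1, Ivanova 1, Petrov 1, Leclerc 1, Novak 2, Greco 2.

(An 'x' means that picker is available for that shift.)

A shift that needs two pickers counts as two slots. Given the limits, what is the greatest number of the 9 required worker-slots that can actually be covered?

Total capacity across all pickers is 1+1+1+1+2+2 = 8, and 9 slots are needed, so at most 8 can be filled.
An assignment achieving 8: Mon-AM→Ivanova, Mon-PM→Greco, Tue-AM→Leclerc, Tue-PM→Petrov+Novak, Wed-AM→Kapoor, Wed-PM→Novak, Thu-AM→Greco.
Loads: Kapoor 1/1, Ivanova 1/1, Petrov 1/1, Leclerc 1/1, Novak 2/2, Greco 2/2.

8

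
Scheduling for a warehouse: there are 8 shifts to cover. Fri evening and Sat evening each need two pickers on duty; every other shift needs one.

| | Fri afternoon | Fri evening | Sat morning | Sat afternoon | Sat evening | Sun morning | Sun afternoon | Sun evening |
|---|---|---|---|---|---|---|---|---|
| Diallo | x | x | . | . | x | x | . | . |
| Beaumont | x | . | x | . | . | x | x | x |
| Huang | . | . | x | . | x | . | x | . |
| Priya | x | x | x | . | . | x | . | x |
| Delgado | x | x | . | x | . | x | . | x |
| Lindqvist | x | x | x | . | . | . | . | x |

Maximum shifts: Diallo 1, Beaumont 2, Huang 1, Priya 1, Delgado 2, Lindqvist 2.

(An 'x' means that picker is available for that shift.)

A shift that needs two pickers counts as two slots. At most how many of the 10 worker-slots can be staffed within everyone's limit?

9

Total capacity across all pickers is 1+2+1+1+2+2 = 9, and 10 slots are needed, so at most 9 can be filled.
An assignment achieving 9: Fri afternoon→Lindqvist, Fri evening→Priya+Delgado, Sat morning→Beaumont, Sat afternoon→Delgado, Sat evening→Diallo+Huang, Sun afternoon→Beaumont, Sun evening→Lindqvist.
Loads: Diallo 1/1, Beaumont 2/2, Huang 1/1, Priya 1/1, Delgado 2/2, Lindqvist 2/2.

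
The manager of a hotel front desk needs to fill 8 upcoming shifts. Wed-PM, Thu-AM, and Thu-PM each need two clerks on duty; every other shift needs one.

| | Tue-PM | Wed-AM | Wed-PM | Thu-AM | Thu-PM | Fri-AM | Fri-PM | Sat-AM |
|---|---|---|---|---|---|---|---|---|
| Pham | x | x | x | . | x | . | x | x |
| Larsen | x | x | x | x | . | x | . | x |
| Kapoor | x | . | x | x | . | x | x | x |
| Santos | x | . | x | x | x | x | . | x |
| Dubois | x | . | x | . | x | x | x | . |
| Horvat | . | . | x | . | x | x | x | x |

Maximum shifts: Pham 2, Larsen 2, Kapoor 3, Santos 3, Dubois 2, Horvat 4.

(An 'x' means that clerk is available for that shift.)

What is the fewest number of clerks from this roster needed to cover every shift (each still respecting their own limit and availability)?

11 slots to fill and no one can take more than 4, so at least ⌈11/4⌉ = 3 clerks are needed.
Any 3 clerks together have capacity at most 4+3+3 = 10 < 11 slots, so 3 can never suffice.
Pham, Larsen, Kapoor, and Horvat alone can cover everything: Tue-PM→Larsen, Wed-AM→Pham, Wed-PM→Kapoor+Horvat, Thu-AM→Larsen+Kapoor, Thu-PM→Pham+Horvat, Fri-AM→Kapoor, Fri-PM→Horvat, Sat-AM→Horvat.

4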